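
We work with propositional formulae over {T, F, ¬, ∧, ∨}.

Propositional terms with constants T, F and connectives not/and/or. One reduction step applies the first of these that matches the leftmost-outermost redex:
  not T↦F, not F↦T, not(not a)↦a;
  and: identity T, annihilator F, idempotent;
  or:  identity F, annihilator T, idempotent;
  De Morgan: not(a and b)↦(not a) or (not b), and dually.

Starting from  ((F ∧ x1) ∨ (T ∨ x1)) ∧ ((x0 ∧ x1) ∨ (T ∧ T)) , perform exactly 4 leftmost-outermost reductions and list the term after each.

  start: ((F ∧ x1) ∨ (T ∨ x1)) ∧ ((x0 ∧ x1) ∨ (T ∧ T))
  →1  (F ∨ (T ∨ x1)) ∧ ((x0 ∧ x1) ∨ (T ∧ T))
  →2  (T ∨ x1) ∧ ((x0 ∧ x1) ∨ (T ∧ T))
  →3  T ∧ ((x0 ∧ x1) ∨ (T ∧ T))
  →4  (x0 ∧ x1) ∨ (T ∧ T)

Answer: after 4 steps: (x0 ∧ x1) ∨ (T ∧ T)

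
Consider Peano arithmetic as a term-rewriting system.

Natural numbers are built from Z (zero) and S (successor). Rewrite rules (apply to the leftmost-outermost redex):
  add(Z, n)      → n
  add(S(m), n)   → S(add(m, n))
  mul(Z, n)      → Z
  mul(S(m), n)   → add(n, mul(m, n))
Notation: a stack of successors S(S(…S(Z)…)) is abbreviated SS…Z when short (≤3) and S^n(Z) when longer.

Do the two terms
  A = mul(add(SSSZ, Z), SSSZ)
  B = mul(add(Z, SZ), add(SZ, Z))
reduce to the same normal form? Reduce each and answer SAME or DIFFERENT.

Answer: DIFFERENT — A ⇓ S^9(Z), B ⇓ SZ

Working:
Term A:
  start: mul(add(SSSZ, Z), SSSZ)
  step 1: mul(S(add(SSZ, Z)), SSSZ)
  step 2: add(SSSZ, mul(add(SSZ, Z), SSSZ))
  step 3: S(add(SSZ, mul(add(SSZ, Z), SSSZ)))
  step 4: S(S(add(SZ, mul(add(SSZ, Z), SSSZ))))
  step 5: S(S(S(add(Z, mul(add(SSZ, Z), SSSZ)))))
  step 6: S(S(S(mul(add(SSZ, Z), SSSZ))))
  step 7: S(S(S(mul(S(add(SZ, Z)), SSSZ))))
  step 8: S(S(S(add(SSSZ, mul(add(SZ, Z), SSSZ)))))
  step 9: S(S(S(S(add(SSZ, mul(add(SZ, Z), SSSZ))))))
  step 10: S(S(S(S(S(add(SZ, mul(add(SZ, Z), SSSZ)))))))
  step 11: S(S(S(S(S(S(add(Z, mul(add(SZ, Z), SSSZ))))))))
  step 12: S(S(S(S(S(S(mul(add(SZ, Z), SSSZ)))))))
  step 13: S(S(S(S(S(S(mul(S(add(Z, Z)), SSSZ)))))))
  step 14: S(S(S(S(S(S(add(SSSZ, mul(add(Z, Z), SSSZ))))))))
  step 15: S(S(S(S(S(S(S(add(SSZ, mul(add(Z, Z), SSSZ)))))))))
  step 16: S(S(S(S(S(S(S(S(add(SZ, mul(add(Z, Z), SSSZ))))))))))
  step 17: S(S(S(S(S(S(S(S(S(add(Z, mul(add(Z, Z), SSSZ)))))))))))
  step 18: S(S(S(S(S(S(S(S(S(mul(add(Z, Z), SSSZ))))))))))
  step 19: S(S(S(S(S(S(S(S(S(mul(Z, SSSZ))))))))))
  step 20: S^9(Z)

Term B:
  start: mul(add(Z, SZ), add(SZ, Z))
  step 1: mul(SZ, add(SZ, Z))
  step 2: add(add(SZ, Z), mul(Z, add(SZ, Z)))
  step 3: add(S(add(Z, Z)), mul(Z, add(SZ, Z)))
  step 4: S(add(add(Z, Z), mul(Z, add(SZ, Z))))
  step 5: S(add(Z, mul(Z, add(SZ, Z))))
  step 6: S(mul(Z, add(SZ, Z)))
  step 7: SZ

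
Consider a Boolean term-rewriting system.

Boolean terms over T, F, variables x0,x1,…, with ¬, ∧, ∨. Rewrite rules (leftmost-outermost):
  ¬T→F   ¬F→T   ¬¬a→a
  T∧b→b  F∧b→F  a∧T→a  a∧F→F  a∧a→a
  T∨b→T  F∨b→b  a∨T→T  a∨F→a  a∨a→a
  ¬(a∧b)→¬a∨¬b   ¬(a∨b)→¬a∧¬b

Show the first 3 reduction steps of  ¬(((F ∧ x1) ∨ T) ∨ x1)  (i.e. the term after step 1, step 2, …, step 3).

Answer: after 3 steps: ((¬F ∨ ¬x1) ∧ ¬T) ∧ ¬x1

Reduction:
  start: ¬(((F ∧ x1) ∨ T) ∨ x1)
  [1] ¬((F ∧ x1) ∨ T) ∧ ¬x1
  [2] (¬(F ∧ x1) ∧ ¬T) ∧ ¬x1
  [3] ((¬F ∨ ¬x1) ∧ ¬T) ∧ ¬x1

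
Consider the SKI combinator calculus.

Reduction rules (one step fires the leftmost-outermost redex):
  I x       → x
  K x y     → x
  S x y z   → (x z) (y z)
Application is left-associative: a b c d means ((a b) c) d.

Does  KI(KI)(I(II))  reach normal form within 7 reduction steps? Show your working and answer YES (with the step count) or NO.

  start: KI(KI)(I(II))
  step 1: I(I(II))
  step 2: I(II)
  step 3: II
  step 4: I

Answer: YES — reaches normal form I in 4 ≤ 7 steps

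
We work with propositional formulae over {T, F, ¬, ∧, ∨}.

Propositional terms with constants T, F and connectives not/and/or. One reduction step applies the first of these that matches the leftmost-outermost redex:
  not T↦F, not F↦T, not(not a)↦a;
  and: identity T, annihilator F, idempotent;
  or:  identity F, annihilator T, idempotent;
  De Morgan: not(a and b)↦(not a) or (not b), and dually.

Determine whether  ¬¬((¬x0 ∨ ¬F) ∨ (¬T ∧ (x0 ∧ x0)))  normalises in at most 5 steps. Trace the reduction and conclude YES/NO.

Answer: YES — reaches normal form T in 4 ≤ 5 steps

Reduction:
  start: ¬¬((¬x0 ∨ ¬F) ∨ (¬T ∧ (x0 ∧ x0)))
  step 1: (¬x0 ∨ ¬F) ∨ (¬T ∧ (x0 ∧ x0))
  step 2: (¬x0 ∨ T) ∨ (¬T ∧ (x0 ∧ x0))
  step 3: T ∨ (¬T ∧ (x0 ∧ x0))
  step 4: T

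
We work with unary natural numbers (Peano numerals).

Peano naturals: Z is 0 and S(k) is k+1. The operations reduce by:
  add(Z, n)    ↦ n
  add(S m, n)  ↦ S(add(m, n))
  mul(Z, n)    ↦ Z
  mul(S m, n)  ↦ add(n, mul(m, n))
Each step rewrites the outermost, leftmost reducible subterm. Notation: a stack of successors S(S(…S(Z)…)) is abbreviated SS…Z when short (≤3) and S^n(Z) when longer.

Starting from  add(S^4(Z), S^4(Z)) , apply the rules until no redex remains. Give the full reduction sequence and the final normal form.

Answer: normal form = S^8(Z)  (in 5 steps)

Derivation:
  start: add(S^4(Z), S^4(Z))
  step 1: S(add(SSSZ, S^4(Z)))
  step 2: S(S(add(SSZ, S^4(Z))))
  step 3: S(S(S(add(SZ, S^4(Z)))))
  step 4: S(S(S(S(add(Z, S^4(Z))))))
  step 5: S^8(Z)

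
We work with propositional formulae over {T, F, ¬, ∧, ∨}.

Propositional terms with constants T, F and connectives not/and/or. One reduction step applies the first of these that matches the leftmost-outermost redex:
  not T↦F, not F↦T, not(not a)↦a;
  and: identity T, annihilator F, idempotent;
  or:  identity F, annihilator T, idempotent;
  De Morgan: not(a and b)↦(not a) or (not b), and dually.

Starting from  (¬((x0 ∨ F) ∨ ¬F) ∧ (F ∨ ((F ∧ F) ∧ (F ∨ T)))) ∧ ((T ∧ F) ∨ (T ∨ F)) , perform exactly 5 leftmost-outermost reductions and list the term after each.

  start: (¬((x0 ∨ F) ∨ ¬F) ∧ (F ∨ ((F ∧ F) ∧ (F ∨ T)))) ∧ ((T ∧ F) ∨ (T ∨ F))
  step 1: ((¬(x0 ∨ F) ∧ ¬¬F) ∧ (F ∨ ((F ∧ F) ∧ (F ∨ T)))) ∧ ((T ∧ F) ∨ (T ∨ F))
  step 2: (((¬x0 ∧ ¬F) ∧ ¬¬F) ∧ (F ∨ ((F ∧ F) ∧ (F ∨ T)))) ∧ ((T ∧ F) ∨ (T ∨ F))
  step 3: (((¬x0 ∧ T) ∧ ¬¬F) ∧ (F ∨ ((F ∧ F) ∧ (F ∨ T)))) ∧ ((T ∧ F) ∨ (T ∨ F))
  step 4: ((¬x0 ∧ ¬¬F) ∧ (F ∨ ((F ∧ F) ∧ (F ∨ T)))) ∧ ((T ∧ F) ∨ (T ∨ F))
  step 5: ((¬x0 ∧ F) ∧ (F ∨ ((F ∧ F) ∧ (F ∨ T)))) ∧ ((T ∧ F) ∨ (T ∨ F))

Answer: after 5 steps: ((¬x0 ∧ F) ∧ (F ∨ ((F ∧ F) ∧ (F ∨ T)))) ∧ ((T ∧ F) ∨ (T ∨ F))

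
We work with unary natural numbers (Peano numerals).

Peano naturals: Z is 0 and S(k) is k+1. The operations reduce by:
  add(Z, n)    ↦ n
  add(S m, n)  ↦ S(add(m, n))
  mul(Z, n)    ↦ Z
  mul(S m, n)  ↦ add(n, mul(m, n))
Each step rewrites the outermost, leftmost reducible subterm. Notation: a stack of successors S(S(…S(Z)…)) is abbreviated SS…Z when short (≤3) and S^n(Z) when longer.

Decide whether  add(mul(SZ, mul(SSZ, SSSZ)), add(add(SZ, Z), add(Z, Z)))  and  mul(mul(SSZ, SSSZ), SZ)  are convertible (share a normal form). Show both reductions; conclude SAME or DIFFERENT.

Term A:
  start: add(mul(SZ, mul(SSZ, SSSZ)), add(add(SZ, Z), add(Z, Z)))
  step 1: add(add(mul(SSZ, SSSZ), mul(Z, mul(SSZ, SSSZ))), add(add(SZ, Z), add(Z, Z)))
  step 2: add(add(add(SSSZ, mul(SZ, SSSZ)), mul(Z, mul(SSZ, SSSZ))), add(add(SZ, Z), add(Z, Z)))
  step 3: add(add(S(add(SSZ, mul(SZ, SSSZ))), mul(Z, mul(SSZ, SSSZ))), add(add(SZ, Z), add(Z, Z)))
  step 4: add(S(add(add(SSZ, mul(SZ, SSSZ)), mul(Z, mul(SSZ, SSSZ)))), add(add(SZ, Z), add(Z, Z)))
  step 5: S(add(add(add(SSZ, mul(SZ, SSSZ)), mul(Z, mul(SSZ, SSSZ))), add(add(SZ, Z), add(Z, Z))))
  step 6: S(add(add(S(add(SZ, mul(SZ, SSSZ))), mul(Z, mul(SSZ, SSSZ))), add(add(SZ, Z), add(Z, Z))))
  step 7: S(add(S(add(add(SZ, mul(SZ, SSSZ)), mul(Z, mul(SSZ, SSSZ)))), add(add(SZ, Z), add(Z, Z))))
  step 8: S(S(add(add(add(SZ, mul(SZ, SSSZ)), mul(Z, mul(SSZ, SSSZ))), add(add(SZ, Z), add(Z, Z)))))
  step 9: S(S(add(add(S(add(Z, mul(SZ, SSSZ))), mul(Z, mul(SSZ, SSSZ))), add(add(SZ, Z), add(Z, Z)))))
  step 10: S(S(add(S(add(add(Z, mul(SZ, SSSZ)), mul(Z, mul(SSZ, SSSZ)))), add(add(SZ, Z), add(Z, Z)))))
  step 11: S(S(S(add(add(add(Z, mul(SZ, SSSZ)), mul(Z, mul(SSZ, SSSZ))), add(add(SZ, Z), add(Z, Z))))))
  step 12: S(S(S(add(add(mul(SZ, SSSZ), mul(Z, mul(SSZ, SSSZ))), add(add(SZ, Z), add(Z, Z))))))
  step 13: S(S(S(add(add(add(SSSZ, mul(Z, SSSZ)), mul(Z, mul(SSZ, SSSZ))), add(add(SZ, Z), add(Z, Z))))))
  step 14: S(S(S(add(add(S(add(SSZ, mul(Z, SSSZ))), mul(Z, mul(SSZ, SSSZ))), add(add(SZ, Z), add(Z, Z))))))
  step 15: S(S(S(add(S(add(add(SSZ, mul(Z, SSSZ)), mul(Z, mul(SSZ, SSSZ)))), add(add(SZ, Z), add(Z, Z))))))
  step 16: S(S(S(S(add(add(add(SSZ, mul(Z, SSSZ)), mul(Z, mul(SSZ, SSSZ))), add(add(SZ, Z), add(Z, Z)))))))
  step 17: S(S(S(S(add(add(S(add(SZ, mul(Z, SSSZ))), mul(Z, mul(SSZ, SSSZ))), add(add(SZ, Z), add(Z, Z)))))))
  step 18: S(S(S(S(add(S(add(add(SZ, mul(Z, SSSZ)), mul(Z, mul(SSZ, SSSZ)))), add(add(SZ, Z), add(Z, Z)))))))
  step 19: S(S(S(S(S(add(add(add(SZ, mul(Z, SSSZ)), mul(Z, mul(SSZ, SSSZ))), add(add(SZ, Z), add(Z, Z))))))))
  step 20: S(S(S(S(S(add(add(S(add(Z, mul(Z, SSSZ))), mul(Z, mul(SSZ, SSSZ))), add(add(SZ, Z), add(Z, Z))))))))
  step 21: S(S(S(S(S(add(S(add(add(Z, mul(Z, SSSZ)), mul(Z, mul(SSZ, SSSZ)))), add(add(SZ, Z), add(Z, Z))))))))
  step 22: S(S(S(S(S(S(add(add(add(Z, mul(Z, SSSZ)), mul(Z, mul(SSZ, SSSZ))), add(add(SZ, Z), add(Z, Z)))))))))
  step 23: S(S(S(S(S(S(add(add(mul(Z, SSSZ), mul(Z, mul(SSZ, SSSZ))), add(add(SZ, Z), add(Z, Z)))))))))
  step 24: S(S(S(S(S(S(add(add(Z, mul(Z, mul(SSZ, SSSZ))), add(add(SZ, Z), add(Z, Z)))))))))
  step 25: S(S(S(S(S(S(add(mul(Z, mul(SSZ, SSSZ)), add(add(SZ, Z), add(Z, Z)))))))))
  step 26: S(S(S(S(S(S(add(Z, add(add(SZ, Z), add(Z, Z)))))))))
  step 27: S(S(S(S(S(S(add(add(SZ, Z), add(Z, Z))))))))
  step 28: S(S(S(S(S(S(add(S(add(Z, Z)), add(Z, Z))))))))
  step 29: S(S(S(S(S(S(S(add(add(Z, Z), add(Z, Z)))))))))
  step 30: S(S(S(S(S(S(S(add(Z, add(Z, Z)))))))))
  step 31: S(S(S(S(S(S(S(add(Z, Z))))))))
  step 32: S^7(Z)

Term B:
  start: mul(mul(SSZ, SSSZ), SZ)
  step 1: mul(add(SSSZ, mul(SZ, SSSZ)), SZ)
  step 2: mul(S(add(SSZ, mul(SZ, SSSZ))), SZ)
  step 3: add(SZ, mul(add(SSZ, mul(SZ, SSSZ)), SZ))
  step 4: S(add(Z, mul(add(SSZ, mul(SZ, SSSZ)), SZ)))
  step 5: S(mul(add(SSZ, mul(SZ, SSSZ)), SZ))
  step 6: S(mul(S(add(SZ, mul(SZ, SSSZ))), SZ))
  step 7: S(add(SZ, mul(add(SZ, mul(SZ, SSSZ)), SZ)))
  step 8: S(S(add(Z, mul(add(SZ, mul(SZ, SSSZ)), SZ))))
  step 9: S(S(mul(add(SZ, mul(SZ, SSSZ)), SZ)))
  step 10: S(S(mul(S(add(Z, mul(SZ, SSSZ))), SZ)))
  step 11: S(S(add(SZ, mul(add(Z, mul(SZ, SSSZ)), SZ))))
  step 12: S(S(S(add(Z, mul(add(Z, mul(SZ, SSSZ)), SZ)))))
  step 13: S(S(S(mul(add(Z, mul(SZ, SSSZ)), SZ))))
  step 14: S(S(S(mul(mul(SZ, SSSZ), SZ))))
  step 15: S(S(S(mul(add(SSSZ, mul(Z, SSSZ)), SZ))))
  step 16: S(S(S(mul(S(add(SSZ, mul(Z, SSSZ))), SZ))))
  step 17: S(S(S(add(SZ, mul(add(SSZ, mul(Z, SSSZ)), SZ)))))
  step 18: S(S(S(S(add(Z, mul(add(SSZ, mul(Z, SSSZ)), SZ))))))
  step 19: S(S(S(S(mul(add(SSZ, mul(Z, SSSZ)), SZ)))))
  step 20: S(S(S(S(mul(S(add(SZ, mul(Z, SSSZ))), SZ)))))
  step 21: S(S(S(S(add(SZ, mul(add(SZ, mul(Z, SSSZ)), SZ))))))
  step 22: S(S(S(S(S(add(Z, mul(add(SZ, mul(Z, SSSZ)), SZ)))))))
  step 23: S(S(S(S(S(mul(add(SZ, mul(Z, SSSZ)), SZ))))))
  step 24: S(S(S(S(S(mul(S(add(Z, mul(Z, SSSZ))), SZ))))))
  step 25: S(S(S(S(S(add(SZ, mul(add(Z, mul(Z, SSSZ)), SZ)))))))
  step 26: S(S(S(S(S(S(add(Z, mul(add(Z, mul(Z, SSSZ)), SZ))))))))
  step 27: S(S(S(S(S(S(mul(add(Z, mul(Z, SSSZ)), SZ)))))))
  step 28: S(S(S(S(S(S(mul(mul(Z, SSSZ), SZ)))))))
  step 29: S(S(S(S(S(S(mul(Z, SZ)))))))
  step 30: S^6(Z)

Answer: DIFFERENT — A ⇓ S^7(Z), B ⇓ S^6(Z)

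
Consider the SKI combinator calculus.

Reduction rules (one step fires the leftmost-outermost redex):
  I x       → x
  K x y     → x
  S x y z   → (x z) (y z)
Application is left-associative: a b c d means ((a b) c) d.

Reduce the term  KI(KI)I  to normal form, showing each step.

Answer: normal form = I  (in 2 steps)

Derivation:
  start: KI(KI)I
  →1  II
  →2  I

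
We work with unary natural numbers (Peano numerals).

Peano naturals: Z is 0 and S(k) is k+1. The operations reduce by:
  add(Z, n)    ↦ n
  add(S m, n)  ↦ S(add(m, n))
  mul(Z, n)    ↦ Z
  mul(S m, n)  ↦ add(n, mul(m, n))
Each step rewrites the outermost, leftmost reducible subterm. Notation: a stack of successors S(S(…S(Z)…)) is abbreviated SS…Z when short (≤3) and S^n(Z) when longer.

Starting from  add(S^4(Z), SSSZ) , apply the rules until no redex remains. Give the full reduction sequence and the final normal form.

Answer: normal form = S^7(Z)  (in 5 steps)

Derivation:
  start: add(S^4(Z), SSSZ)
  [1] S(add(SSSZ, SSSZ))
  [2] S(S(add(SSZ, SSSZ)))
  [3] S(S(S(add(SZ, SSSZ))))
  [4] S(S(S(S(add(Z, SSSZ)))))
  [5] S^7(Z)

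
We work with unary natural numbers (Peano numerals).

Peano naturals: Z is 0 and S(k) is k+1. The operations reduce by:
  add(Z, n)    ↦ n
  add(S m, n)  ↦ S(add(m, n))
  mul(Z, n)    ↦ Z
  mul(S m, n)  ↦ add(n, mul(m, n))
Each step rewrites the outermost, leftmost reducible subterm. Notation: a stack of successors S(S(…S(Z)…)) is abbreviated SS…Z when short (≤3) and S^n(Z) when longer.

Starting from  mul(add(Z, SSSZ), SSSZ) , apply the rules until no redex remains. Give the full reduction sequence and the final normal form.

  start: mul(add(Z, SSSZ), SSSZ)
  [1] mul(SSSZ, SSSZ)
  [2] add(SSSZ, mul(SSZ, SSSZ))
  [3] S(add(SSZ, mul(SSZ, SSSZ)))
  [4] S(S(add(SZ, mul(SSZ, SSSZ))))
  [5] S(S(S(add(Z, mul(SSZ, SSSZ)))))
  [6] S(S(S(mul(SSZ, SSSZ))))
  [7] S(S(S(add(SSSZ, mul(SZ, SSSZ)))))
  [8] S(S(S(S(add(SSZ, mul(SZ, SSSZ))))))
  [9] S(S(S(S(S(add(SZ, mul(SZ, SSSZ)))))))
  [10] S(S(S(S(S(S(add(Z, mul(SZ, SSSZ))))))))
  [11] S(S(S(S(S(S(mul(SZ, SSSZ)))))))
  [12] S(S(S(S(S(S(add(SSSZ, mul(Z, SSSZ))))))))
  [13] S(S(S(S(S(S(S(add(SSZ, mul(Z, SSSZ)))))))))
  [14] S(S(S(S(S(S(S(S(add(SZ, mul(Z, SSSZ))))))))))
  [15] S(S(S(S(S(S(S(S(S(add(Z, mul(Z, SSSZ)))))))))))
  [16] S(S(S(S(S(S(S(S(S(mul(Z, SSSZ))))))))))
  [17] S^9(Z)

Answer: normal form = S^9(Z)  (in 17 steps)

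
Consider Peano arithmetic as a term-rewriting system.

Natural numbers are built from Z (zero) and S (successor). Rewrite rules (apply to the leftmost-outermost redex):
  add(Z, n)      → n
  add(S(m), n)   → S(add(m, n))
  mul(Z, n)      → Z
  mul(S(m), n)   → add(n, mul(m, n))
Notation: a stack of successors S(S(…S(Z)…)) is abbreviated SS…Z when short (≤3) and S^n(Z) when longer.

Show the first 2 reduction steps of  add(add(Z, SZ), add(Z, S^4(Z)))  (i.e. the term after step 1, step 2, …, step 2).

Answer: after 2 steps: S(add(Z, add(Z, S^4(Z))))

Derivation:
  start: add(add(Z, SZ), add(Z, S^4(Z)))
  step 1: add(SZ, add(Z, S^4(Z)))
  step 2: S(add(Z, add(Z, S^4(Z))))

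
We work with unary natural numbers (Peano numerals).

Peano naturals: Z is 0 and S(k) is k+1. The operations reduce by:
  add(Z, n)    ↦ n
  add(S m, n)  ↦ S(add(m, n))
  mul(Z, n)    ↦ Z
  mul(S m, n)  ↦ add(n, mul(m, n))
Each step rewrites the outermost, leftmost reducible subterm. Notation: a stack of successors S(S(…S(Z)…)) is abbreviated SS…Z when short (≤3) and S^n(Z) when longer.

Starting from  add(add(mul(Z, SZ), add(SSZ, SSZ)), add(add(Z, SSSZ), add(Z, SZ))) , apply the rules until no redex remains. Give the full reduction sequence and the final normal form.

Answer: normal form = S^8(Z)  (in 16 steps)

Working:
  start: add(add(mul(Z, SZ), add(SSZ, SSZ)), add(add(Z, SSSZ), add(Z, SZ)))
  →1  add(add(Z, add(SSZ, SSZ)), add(add(Z, SSSZ), add(Z, SZ)))
  →2  add(add(SSZ, SSZ), add(add(Z, SSSZ), add(Z, SZ)))
  →3  add(S(add(SZ, SSZ)), add(add(Z, SSSZ), add(Z, SZ)))
  →4  S(add(add(SZ, SSZ), add(add(Z, SSSZ), add(Z, SZ))))
  →5  S(add(S(add(Z, SSZ)), add(add(Z, SSSZ), add(Z, SZ))))
  →6  S(S(add(add(Z, SSZ), add(add(Z, SSSZ), add(Z, SZ)))))
  →7  S(S(add(SSZ, add(add(Z, SSSZ), add(Z, SZ)))))
  →8  S(S(S(add(SZ, add(add(Z, SSSZ), add(Z, SZ))))))
  →9  S(S(S(S(add(Z, add(add(Z, SSSZ), add(Z, SZ)))))))
  →10  S(S(S(S(add(add(Z, SSSZ), add(Z, SZ))))))
  →11  S(S(S(S(add(SSSZ, add(Z, SZ))))))
  →12  S(S(S(S(S(add(SSZ, add(Z, SZ)))))))
  →13  S(S(S(S(S(S(add(SZ, add(Z, SZ))))))))
  →14  S(S(S(S(S(S(S(add(Z, add(Z, SZ)))))))))
  →15  S(S(S(S(S(S(S(add(Z, SZ))))))))
  →16  S^8(Z)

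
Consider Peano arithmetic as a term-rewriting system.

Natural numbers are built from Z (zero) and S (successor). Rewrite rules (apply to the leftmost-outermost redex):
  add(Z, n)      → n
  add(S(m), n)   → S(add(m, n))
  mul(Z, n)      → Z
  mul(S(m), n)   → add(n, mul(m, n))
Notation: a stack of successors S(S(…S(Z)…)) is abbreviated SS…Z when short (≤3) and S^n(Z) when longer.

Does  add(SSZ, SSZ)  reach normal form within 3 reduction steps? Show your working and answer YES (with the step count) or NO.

  start: add(SSZ, SSZ)
  →1  S(add(SZ, SSZ))
  →2  S(S(add(Z, SSZ)))
  →3  S^4(Z)

Answer: YES — reaches normal form S^4(Z) in 3 ≤ 3 steps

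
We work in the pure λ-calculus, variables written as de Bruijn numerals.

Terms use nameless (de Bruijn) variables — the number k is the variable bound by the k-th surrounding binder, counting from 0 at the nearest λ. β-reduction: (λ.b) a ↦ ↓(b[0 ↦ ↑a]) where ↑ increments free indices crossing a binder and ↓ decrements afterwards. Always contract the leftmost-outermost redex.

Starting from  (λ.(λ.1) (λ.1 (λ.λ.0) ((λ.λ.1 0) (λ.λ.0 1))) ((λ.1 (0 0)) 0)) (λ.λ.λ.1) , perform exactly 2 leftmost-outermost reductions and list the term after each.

  start: (λ.(λ.1) (λ.1 (λ.λ.0) ((λ.λ.1 0) (λ.λ.0 1))) ((λ.1 (0 0)) 0)) (λ.λ.λ.1)
  step 1: (λ.λ.λ.λ.1) (λ.(λ.λ.λ.1) (λ.λ.0) ((λ.λ.1 0) (λ.λ.0 1))) ((λ.(λ.λ.λ.1) (0 0)) (λ.λ.λ.1))
  step 2: (λ.λ.λ.1) ((λ.(λ.λ.λ.1) (0 0)) (λ.λ.λ.1))

Answer: after 2 steps: (λ.λ.λ.1) ((λ.(λ.λ.λ.1) (0 0)) (λ.λ.λ.1))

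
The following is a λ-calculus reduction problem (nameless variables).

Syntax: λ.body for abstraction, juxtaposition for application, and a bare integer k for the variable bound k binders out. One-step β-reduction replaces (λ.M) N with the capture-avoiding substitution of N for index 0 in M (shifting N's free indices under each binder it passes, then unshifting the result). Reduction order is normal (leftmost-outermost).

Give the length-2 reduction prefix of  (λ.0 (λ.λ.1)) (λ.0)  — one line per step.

  start: (λ.0 (λ.λ.1)) (λ.0)
  [1] (λ.0) (λ.λ.1)
  [2] λ.λ.1

Answer: after 2 steps: λ.λ.1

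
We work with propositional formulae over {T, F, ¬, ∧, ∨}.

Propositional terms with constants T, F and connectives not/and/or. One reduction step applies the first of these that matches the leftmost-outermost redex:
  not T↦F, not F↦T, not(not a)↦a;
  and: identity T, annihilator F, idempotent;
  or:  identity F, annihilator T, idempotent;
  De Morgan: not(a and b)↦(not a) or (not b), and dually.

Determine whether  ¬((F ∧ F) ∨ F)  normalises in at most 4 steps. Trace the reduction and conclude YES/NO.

  start: ¬((F ∧ F) ∨ F)
  [1] ¬(F ∧ F) ∧ ¬F
  [2] (¬F ∨ ¬F) ∧ ¬F
  [3] ¬F ∧ ¬F
  [4] ¬F

Answer: NO — after 4 steps the term is ¬F, not yet normal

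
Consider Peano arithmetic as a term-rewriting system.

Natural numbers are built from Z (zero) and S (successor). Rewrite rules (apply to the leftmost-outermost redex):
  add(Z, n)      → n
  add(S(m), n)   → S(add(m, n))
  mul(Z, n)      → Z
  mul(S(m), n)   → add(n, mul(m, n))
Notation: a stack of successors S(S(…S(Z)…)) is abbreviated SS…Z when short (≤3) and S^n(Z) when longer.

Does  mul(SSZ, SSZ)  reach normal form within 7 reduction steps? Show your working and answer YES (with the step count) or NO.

  start: mul(SSZ, SSZ)
  step 1: add(SSZ, mul(SZ, SSZ))
  step 2: S(add(SZ, mul(SZ, SSZ)))
  step 3: S(S(add(Z, mul(SZ, SSZ))))
  step 4: S(S(mul(SZ, SSZ)))
  step 5: S(S(add(SSZ, mul(Z, SSZ))))
  step 6: S(S(S(add(SZ, mul(Z, SSZ)))))
  step 7: S(S(S(S(add(Z, mul(Z, SSZ))))))

Answer: NO — after 7 steps the term is S(S(S(S(add(Z, mul(Z, SSZ)))))), not yet normal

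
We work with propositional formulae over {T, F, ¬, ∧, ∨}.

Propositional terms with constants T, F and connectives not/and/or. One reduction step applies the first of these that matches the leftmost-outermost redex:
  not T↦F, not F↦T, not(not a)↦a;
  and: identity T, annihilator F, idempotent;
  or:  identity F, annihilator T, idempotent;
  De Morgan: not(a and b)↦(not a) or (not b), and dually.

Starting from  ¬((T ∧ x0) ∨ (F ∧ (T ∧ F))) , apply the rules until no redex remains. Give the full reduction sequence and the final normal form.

  start: ¬((T ∧ x0) ∨ (F ∧ (T ∧ F)))
  [1] ¬(T ∧ x0) ∧ ¬(F ∧ (T ∧ F))
  [2] (¬T ∨ ¬x0) ∧ ¬(F ∧ (T ∧ F))
  [3] (F ∨ ¬x0) ∧ ¬(F ∧ (T ∧ F))
  [4] ¬x0 ∧ ¬(F ∧ (T ∧ F))
  [5] ¬x0 ∧ (¬F ∨ ¬(T ∧ F))
  [6] ¬x0 ∧ (T ∨ ¬(T ∧ F))
  [7] ¬x0 ∧ T
  [8] ¬x0

Answer: normal form = ¬x0  (in 8 steps)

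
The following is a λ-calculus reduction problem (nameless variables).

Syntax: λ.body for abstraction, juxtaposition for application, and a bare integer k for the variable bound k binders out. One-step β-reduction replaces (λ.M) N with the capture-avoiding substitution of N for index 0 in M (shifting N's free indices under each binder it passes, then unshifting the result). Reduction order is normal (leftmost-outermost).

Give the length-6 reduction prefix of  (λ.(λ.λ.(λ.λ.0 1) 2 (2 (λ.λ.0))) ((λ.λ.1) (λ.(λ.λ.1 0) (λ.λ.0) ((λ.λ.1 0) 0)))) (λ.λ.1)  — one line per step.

Answer: after 6 steps: λ.λ.λ.0

Reduction:
  start: (λ.(λ.λ.(λ.λ.0 1) 2 (2 (λ.λ.0))) ((λ.λ.1) (λ.(λ.λ.1 0) (λ.λ.0) ((λ.λ.1 0) 0)))) (λ.λ.1)
  [1] (λ.λ.(λ.λ.0 1) (λ.λ.1) ((λ.λ.1) (λ.λ.0))) ((λ.λ.1) (λ.(λ.λ.1 0) (λ.λ.0) ((λ.λ.1 0) 0)))
  [2] λ.(λ.λ.0 1) (λ.λ.1) ((λ.λ.1) (λ.λ.0))
  [3] λ.(λ.0 (λ.λ.1)) ((λ.λ.1) (λ.λ.0))
  [4] λ.(λ.λ.1) (λ.λ.0) (λ.λ.1)
  [5] λ.(λ.λ.λ.0) (λ.λ.1)
  [6] λ.λ.λ.0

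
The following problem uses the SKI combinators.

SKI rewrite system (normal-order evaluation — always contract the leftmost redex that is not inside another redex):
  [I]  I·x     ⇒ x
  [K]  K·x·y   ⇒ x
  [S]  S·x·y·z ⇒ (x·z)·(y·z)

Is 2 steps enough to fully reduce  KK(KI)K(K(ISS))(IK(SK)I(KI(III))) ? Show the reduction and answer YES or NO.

Answer: NO — after 2 steps the term is K(IK(SK)I(KI(III))), not yet normal

Reduction:
  start: KK(KI)K(K(ISS))(IK(SK)I(KI(III)))
  step 1: KK(K(ISS))(IK(SK)I(KI(III)))
  step 2: K(IK(SK)I(KI(III)))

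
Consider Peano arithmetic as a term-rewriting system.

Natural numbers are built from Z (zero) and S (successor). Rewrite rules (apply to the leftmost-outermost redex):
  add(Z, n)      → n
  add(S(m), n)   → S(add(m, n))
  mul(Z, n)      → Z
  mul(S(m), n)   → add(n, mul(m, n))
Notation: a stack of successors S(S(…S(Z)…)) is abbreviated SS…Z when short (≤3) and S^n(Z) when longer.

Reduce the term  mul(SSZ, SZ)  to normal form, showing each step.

  start: mul(SSZ, SZ)
  →1  add(SZ, mul(SZ, SZ))
  →2  S(add(Z, mul(SZ, SZ)))
  →3  S(mul(SZ, SZ))
  →4  S(add(SZ, mul(Z, SZ)))
  →5  S(S(add(Z, mul(Z, SZ))))
  →6  S(S(mul(Z, SZ)))
  →7  SSZ

Answer: normal form = SSZ  (in 7 steps)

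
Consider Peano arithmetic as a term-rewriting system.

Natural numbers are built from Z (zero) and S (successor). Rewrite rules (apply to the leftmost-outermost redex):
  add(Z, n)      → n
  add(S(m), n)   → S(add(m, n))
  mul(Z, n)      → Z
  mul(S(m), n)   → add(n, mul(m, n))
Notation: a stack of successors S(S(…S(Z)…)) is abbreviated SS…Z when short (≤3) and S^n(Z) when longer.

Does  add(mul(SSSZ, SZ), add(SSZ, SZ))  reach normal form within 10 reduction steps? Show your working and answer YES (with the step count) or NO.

  start: add(mul(SSSZ, SZ), add(SSZ, SZ))
  →1  add(add(SZ, mul(SSZ, SZ)), add(SSZ, SZ))
  →2  add(S(add(Z, mul(SSZ, SZ))), add(SSZ, SZ))
  →3  S(add(add(Z, mul(SSZ, SZ)), add(SSZ, SZ)))
  →4  S(add(mul(SSZ, SZ), add(SSZ, SZ)))
  →5  S(add(add(SZ, mul(SZ, SZ)), add(SSZ, SZ)))
  →6  S(add(S(add(Z, mul(SZ, SZ))), add(SSZ, SZ)))
  →7  S(S(add(add(Z, mul(SZ, SZ)), add(SSZ, SZ))))
  →8  S(S(add(mul(SZ, SZ), add(SSZ, SZ))))
  →9  S(S(add(add(SZ, mul(Z, SZ)), add(SSZ, SZ))))
  →10  S(S(add(S(add(Z, mul(Z, SZ))), add(SSZ, SZ))))

Answer: NO — after 10 steps the term is S(S(add(S(add(Z, mul(Z, SZ))), add(SSZ, SZ)))), not yet normal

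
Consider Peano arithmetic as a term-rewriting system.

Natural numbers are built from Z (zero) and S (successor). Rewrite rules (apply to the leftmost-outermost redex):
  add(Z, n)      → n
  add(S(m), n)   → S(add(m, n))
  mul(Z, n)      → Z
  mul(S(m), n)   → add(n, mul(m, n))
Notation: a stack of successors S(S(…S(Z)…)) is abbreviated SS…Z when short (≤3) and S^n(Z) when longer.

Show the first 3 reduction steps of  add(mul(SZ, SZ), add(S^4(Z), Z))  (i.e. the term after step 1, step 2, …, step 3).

  start: add(mul(SZ, SZ), add(S^4(Z), Z))
  step 1: add(add(SZ, mul(Z, SZ)), add(S^4(Z), Z))
  step 2: add(S(add(Z, mul(Z, SZ))), add(S^4(Z), Z))
  step 3: S(add(add(Z, mul(Z, SZ)), add(S^4(Z), Z)))

Answer: after 3 steps: S(add(add(Z, mul(Z, SZ)), add(S^4(Z), Z)))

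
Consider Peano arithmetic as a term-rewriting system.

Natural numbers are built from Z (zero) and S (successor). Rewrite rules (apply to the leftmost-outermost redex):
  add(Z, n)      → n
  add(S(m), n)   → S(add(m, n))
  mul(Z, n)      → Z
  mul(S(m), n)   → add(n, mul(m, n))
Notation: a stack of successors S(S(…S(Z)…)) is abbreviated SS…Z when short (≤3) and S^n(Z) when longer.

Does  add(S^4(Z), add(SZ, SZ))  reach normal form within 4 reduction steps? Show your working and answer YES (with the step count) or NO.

Answer: NO — after 4 steps the term is S(S(S(S(add(Z, add(SZ, SZ)))))), not yet normal

Working:
  start: add(S^4(Z), add(SZ, SZ))
  step 1: S(add(SSSZ, add(SZ, SZ)))
  step 2: S(S(add(SSZ, add(SZ, SZ))))
  step 3: S(S(S(add(SZ, add(SZ, SZ)))))
  step 4: S(S(S(S(add(Z, add(SZ, SZ))))))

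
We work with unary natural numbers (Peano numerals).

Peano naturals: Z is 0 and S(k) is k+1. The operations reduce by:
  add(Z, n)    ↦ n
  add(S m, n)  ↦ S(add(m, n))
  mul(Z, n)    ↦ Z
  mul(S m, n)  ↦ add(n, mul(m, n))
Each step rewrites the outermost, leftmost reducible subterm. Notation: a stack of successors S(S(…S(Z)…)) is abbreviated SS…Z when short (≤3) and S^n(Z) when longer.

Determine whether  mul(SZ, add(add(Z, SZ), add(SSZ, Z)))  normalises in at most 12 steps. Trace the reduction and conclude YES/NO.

Answer: YES — reaches normal form SSSZ in 12 ≤ 12 steps

Derivation:
  start: mul(SZ, add(add(Z, SZ), add(SSZ, Z)))
  [1] add(add(add(Z, SZ), add(SSZ, Z)), mul(Z, add(add(Z, SZ), add(SSZ, Z))))
  [2] add(add(SZ, add(SSZ, Z)), mul(Z, add(add(Z, SZ), add(SSZ, Z))))
  [3] add(S(add(Z, add(SSZ, Z))), mul(Z, add(add(Z, SZ), add(SSZ, Z))))
  [4] S(add(add(Z, add(SSZ, Z)), mul(Z, add(add(Z, SZ), add(SSZ, Z)))))
  [5] S(add(add(SSZ, Z), mul(Z, add(add(Z, SZ), add(SSZ, Z)))))
  [6] S(add(S(add(SZ, Z)), mul(Z, add(add(Z, SZ), add(SSZ, Z)))))
  [7] S(S(add(add(SZ, Z), mul(Z, add(add(Z, SZ), add(SSZ, Z))))))
  [8] S(S(add(S(add(Z, Z)), mul(Z, add(add(Z, SZ), add(SSZ, Z))))))
  [9] S(S(S(add(add(Z, Z), mul(Z, add(add(Z, SZ), add(SSZ, Z)))))))
  [10] S(S(S(add(Z, mul(Z, add(add(Z, SZ), add(SSZ, Z)))))))
  [11] S(S(S(mul(Z, add(add(Z, SZ), add(SSZ, Z))))))
  [12] SSSZ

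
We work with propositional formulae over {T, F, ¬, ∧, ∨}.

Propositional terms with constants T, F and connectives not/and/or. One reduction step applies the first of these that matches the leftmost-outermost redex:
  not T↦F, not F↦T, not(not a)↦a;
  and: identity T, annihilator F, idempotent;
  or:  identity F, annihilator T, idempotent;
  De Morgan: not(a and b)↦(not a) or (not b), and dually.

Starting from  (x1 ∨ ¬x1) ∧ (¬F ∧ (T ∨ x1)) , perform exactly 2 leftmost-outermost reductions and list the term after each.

  start: (x1 ∨ ¬x1) ∧ (¬F ∧ (T ∨ x1))
  [1] (x1 ∨ ¬x1) ∧ (T ∧ (T ∨ x1))
  [2] (x1 ∨ ¬x1) ∧ (T ∨ x1)

Answer: after 2 steps: (x1 ∨ ¬x1) ∧ (T ∨ x1)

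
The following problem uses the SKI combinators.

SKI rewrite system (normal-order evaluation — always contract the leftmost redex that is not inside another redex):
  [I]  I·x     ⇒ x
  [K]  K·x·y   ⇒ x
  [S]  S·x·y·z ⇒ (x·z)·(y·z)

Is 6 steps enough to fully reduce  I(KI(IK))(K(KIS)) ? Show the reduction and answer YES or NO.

  start: I(KI(IK))(K(KIS))
  step 1: KI(IK)(K(KIS))
  step 2: I(K(KIS))
  step 3: K(KIS)
  step 4: KI

Answer: YES — reaches normal form KI in 4 ≤ 6 steps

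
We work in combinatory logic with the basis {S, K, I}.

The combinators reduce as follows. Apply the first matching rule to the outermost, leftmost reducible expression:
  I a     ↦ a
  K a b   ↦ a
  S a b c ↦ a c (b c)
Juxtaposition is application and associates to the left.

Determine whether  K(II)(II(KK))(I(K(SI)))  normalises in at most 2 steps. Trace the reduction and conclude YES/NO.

  start: K(II)(II(KK))(I(K(SI)))
  →1  II(I(K(SI)))
  →2  I(I(K(SI)))

Answer: NO — after 2 steps the term is I(I(K(SI))), not yet normal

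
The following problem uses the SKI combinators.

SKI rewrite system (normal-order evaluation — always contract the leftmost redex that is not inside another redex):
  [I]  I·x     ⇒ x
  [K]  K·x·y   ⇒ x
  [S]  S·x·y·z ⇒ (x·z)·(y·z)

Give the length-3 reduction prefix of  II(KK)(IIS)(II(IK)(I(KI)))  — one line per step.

Answer: after 3 steps: K(II(IK)(I(KI)))

Working:
  start: II(KK)(IIS)(II(IK)(I(KI)))
  →1  I(KK)(IIS)(II(IK)(I(KI)))
  →2  KK(IIS)(II(IK)(I(KI)))
  →3  K(II(IK)(I(KI)))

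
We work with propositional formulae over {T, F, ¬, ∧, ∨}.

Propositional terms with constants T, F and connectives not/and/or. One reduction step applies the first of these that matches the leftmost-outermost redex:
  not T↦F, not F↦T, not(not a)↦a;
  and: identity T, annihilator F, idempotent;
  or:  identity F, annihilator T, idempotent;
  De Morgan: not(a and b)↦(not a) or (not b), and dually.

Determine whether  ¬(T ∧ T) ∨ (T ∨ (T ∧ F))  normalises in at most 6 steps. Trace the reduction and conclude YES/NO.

  start: ¬(T ∧ T) ∨ (T ∨ (T ∧ F))
  →1  (¬T ∨ ¬T) ∨ (T ∨ (T ∧ F))
  →2  ¬T ∨ (T ∨ (T ∧ F))
  →3  F ∨ (T ∨ (T ∧ F))
  →4  T ∨ (T ∧ F)
  →5  T

Answer: YES — reaches normal form T in 5 ≤ 6 steps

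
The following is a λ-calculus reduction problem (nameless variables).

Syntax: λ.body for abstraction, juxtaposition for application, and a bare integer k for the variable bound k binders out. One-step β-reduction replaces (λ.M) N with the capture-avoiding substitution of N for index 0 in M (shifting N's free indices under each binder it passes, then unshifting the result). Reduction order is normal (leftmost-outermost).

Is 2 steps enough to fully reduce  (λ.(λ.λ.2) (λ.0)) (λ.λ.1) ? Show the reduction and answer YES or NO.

  start: (λ.(λ.λ.2) (λ.0)) (λ.λ.1)
  →1  (λ.λ.λ.λ.1) (λ.0)
  →2  λ.λ.λ.1

Answer: YES — reaches normal form λ.λ.λ.1 in 2 ≤ 2 steps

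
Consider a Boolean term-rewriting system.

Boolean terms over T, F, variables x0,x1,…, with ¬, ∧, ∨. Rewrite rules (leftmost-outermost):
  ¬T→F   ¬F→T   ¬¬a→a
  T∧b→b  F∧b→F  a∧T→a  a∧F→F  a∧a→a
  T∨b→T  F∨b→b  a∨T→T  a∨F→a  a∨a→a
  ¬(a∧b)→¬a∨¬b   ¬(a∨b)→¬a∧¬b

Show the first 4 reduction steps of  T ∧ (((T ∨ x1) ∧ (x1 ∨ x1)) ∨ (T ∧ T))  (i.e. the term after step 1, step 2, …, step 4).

  start: T ∧ (((T ∨ x1) ∧ (x1 ∨ x1)) ∨ (T ∧ T))
  →1  ((T ∨ x1) ∧ (x1 ∨ x1)) ∨ (T ∧ T)
  →2  (T ∧ (x1 ∨ x1)) ∨ (T ∧ T)
  →3  (x1 ∨ x1) ∨ (T ∧ T)
  →4  x1 ∨ (T ∧ T)

Answer: after 4 steps: x1 ∨ (T ∧ T)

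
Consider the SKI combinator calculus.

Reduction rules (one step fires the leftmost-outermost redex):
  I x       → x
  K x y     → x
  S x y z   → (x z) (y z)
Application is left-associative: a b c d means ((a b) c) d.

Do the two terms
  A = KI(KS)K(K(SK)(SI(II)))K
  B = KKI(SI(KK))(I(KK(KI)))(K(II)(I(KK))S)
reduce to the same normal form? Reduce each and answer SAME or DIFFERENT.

Answer: SAME — A ⇓ SK, B ⇓ SK

Reduction:
Term A:
  start: KI(KS)K(K(SK)(SI(II)))K
  step 1: IK(K(SK)(SI(II)))K
  step 2: K(K(SK)(SI(II)))K
  step 3: K(SK)(SI(II))
  step 4: SK

Term B:
  start: KKI(SI(KK))(I(KK(KI)))(K(II)(I(KK))S)
  step 1: K(SI(KK))(I(KK(KI)))(K(II)(I(KK))S)
  step 2: SI(KK)(K(II)(I(KK))S)
  step 3: I(K(II)(I(KK))S)(KK(K(II)(I(KK))S))
  step 4: K(II)(I(KK))S(KK(K(II)(I(KK))S))
  step 5: IIS(KK(K(II)(I(KK))S))
  step 6: IS(KK(K(II)(I(KK))S))
  step 7: S(KK(K(II)(I(KK))S))
  step 8: SK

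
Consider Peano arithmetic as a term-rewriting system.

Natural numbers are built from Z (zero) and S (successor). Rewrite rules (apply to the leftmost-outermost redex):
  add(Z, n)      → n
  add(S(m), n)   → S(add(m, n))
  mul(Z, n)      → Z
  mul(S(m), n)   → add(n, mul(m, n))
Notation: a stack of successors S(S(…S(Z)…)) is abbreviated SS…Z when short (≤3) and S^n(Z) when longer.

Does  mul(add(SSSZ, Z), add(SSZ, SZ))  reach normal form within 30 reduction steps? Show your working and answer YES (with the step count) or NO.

Answer: YES — reaches normal form S^9(Z) in 29 ≤ 30 steps

Reduction:
  start: mul(add(SSSZ, Z), add(SSZ, SZ))
  step 1: mul(S(add(SSZ, Z)), add(SSZ, SZ))
  step 2: add(add(SSZ, SZ), mul(add(SSZ, Z), add(SSZ, SZ)))
  step 3: add(S(add(SZ, SZ)), mul(add(SSZ, Z), add(SSZ, SZ)))
  step 4: S(add(add(SZ, SZ), mul(add(SSZ, Z), add(SSZ, SZ))))
  step 5: S(add(S(add(Z, SZ)), mul(add(SSZ, Z), add(SSZ, SZ))))
  step 6: S(S(add(add(Z, SZ), mul(add(SSZ, Z), add(SSZ, SZ)))))
  step 7: S(S(add(SZ, mul(add(SSZ, Z), add(SSZ, SZ)))))
  step 8: S(S(S(add(Z, mul(add(SSZ, Z), add(SSZ, SZ))))))
  step 9: S(S(S(mul(add(SSZ, Z), add(SSZ, SZ)))))
  step 10: S(S(S(mul(S(add(SZ, Z)), add(SSZ, SZ)))))
  step 11: S(S(S(add(add(SSZ, SZ), mul(add(SZ, Z), add(SSZ, SZ))))))
  step 12: S(S(S(add(S(add(SZ, SZ)), mul(add(SZ, Z), add(SSZ, SZ))))))
  step 13: S(S(S(S(add(add(SZ, SZ), mul(add(SZ, Z), add(SSZ, SZ)))))))
  step 14: S(S(S(S(add(S(add(Z, SZ)), mul(add(SZ, Z), add(SSZ, SZ)))))))
  step 15: S(S(S(S(S(add(add(Z, SZ), mul(add(SZ, Z), add(SSZ, SZ))))))))
  step 16: S(S(S(S(S(add(SZ, mul(add(SZ, Z), add(SSZ, SZ))))))))
  step 17: S(S(S(S(S(S(add(Z, mul(add(SZ, Z), add(SSZ, SZ)))))))))
  step 18: S(S(S(S(S(S(mul(add(SZ, Z), add(SSZ, SZ))))))))
  step 19: S(S(S(S(S(S(mul(S(add(Z, Z)), add(SSZ, SZ))))))))
  step 20: S(S(S(S(S(S(add(add(SSZ, SZ), mul(add(Z, Z), add(SSZ, SZ)))))))))
  step 21: S(S(S(S(S(S(add(S(add(SZ, SZ)), mul(add(Z, Z), add(SSZ, SZ)))))))))
  step 22: S(S(S(S(S(S(S(add(add(SZ, SZ), mul(add(Z, Z), add(SSZ, SZ))))))))))
  step 23: S(S(S(S(S(S(S(add(S(add(Z, SZ)), mul(add(Z, Z), add(SSZ, SZ))))))))))
  step 24: S(S(S(S(S(S(S(S(add(add(Z, SZ), mul(add(Z, Z), add(SSZ, SZ)))))))))))
  step 25: S(S(S(S(S(S(S(S(add(SZ, mul(add(Z, Z), add(SSZ, SZ)))))))))))
  step 26: S(S(S(S(S(S(S(S(S(add(Z, mul(add(Z, Z), add(SSZ, SZ))))))))))))
  step 27: S(S(S(S(S(S(S(S(S(mul(add(Z, Z), add(SSZ, SZ)))))))))))
  step 28: S(S(S(S(S(S(S(S(S(mul(Z, add(SSZ, SZ)))))))))))
  step 29: S^9(Z)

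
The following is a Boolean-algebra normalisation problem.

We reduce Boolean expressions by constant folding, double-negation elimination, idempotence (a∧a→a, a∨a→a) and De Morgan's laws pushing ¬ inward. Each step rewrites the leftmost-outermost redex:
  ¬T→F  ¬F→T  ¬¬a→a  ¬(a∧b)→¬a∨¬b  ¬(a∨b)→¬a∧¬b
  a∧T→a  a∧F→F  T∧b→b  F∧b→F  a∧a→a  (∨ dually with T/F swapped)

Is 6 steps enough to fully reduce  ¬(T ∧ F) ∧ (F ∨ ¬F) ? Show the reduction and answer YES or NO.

  start: ¬(T ∧ F) ∧ (F ∨ ¬F)
  →1  (¬T ∨ ¬F) ∧ (F ∨ ¬F)
  →2  (F ∨ ¬F) ∧ (F ∨ ¬F)
  →3  F ∨ ¬F
  →4  ¬F
  →5  T

Answer: YES — reaches normal form T in 5 ≤ 6 steps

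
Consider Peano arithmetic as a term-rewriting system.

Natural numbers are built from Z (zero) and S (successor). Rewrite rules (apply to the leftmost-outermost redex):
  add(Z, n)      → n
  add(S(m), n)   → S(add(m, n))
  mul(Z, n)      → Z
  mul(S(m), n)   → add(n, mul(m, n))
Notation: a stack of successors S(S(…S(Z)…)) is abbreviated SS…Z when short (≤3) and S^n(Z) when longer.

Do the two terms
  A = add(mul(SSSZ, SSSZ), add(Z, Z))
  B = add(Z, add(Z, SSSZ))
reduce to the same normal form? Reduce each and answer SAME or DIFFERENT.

Term A:
  start: add(mul(SSSZ, SSSZ), add(Z, Z))
  [1] add(add(SSSZ, mul(SSZ, SSSZ)), add(Z, Z))
  [2] add(S(add(SSZ, mul(SSZ, SSSZ))), add(Z, Z))
  [3] S(add(add(SSZ, mul(SSZ, SSSZ)), add(Z, Z)))
  [4] S(add(S(add(SZ, mul(SSZ, SSSZ))), add(Z, Z)))
  [5] S(S(add(add(SZ, mul(SSZ, SSSZ)), add(Z, Z))))
  [6] S(S(add(S(add(Z, mul(SSZ, SSSZ))), add(Z, Z))))
  [7] S(S(S(add(add(Z, mul(SSZ, SSSZ)), add(Z, Z)))))
  [8] S(S(S(add(mul(SSZ, SSSZ), add(Z, Z)))))
  [9] S(S(S(add(add(SSSZ, mul(SZ, SSSZ)), add(Z, Z)))))
  [10] S(S(S(add(S(add(SSZ, mul(SZ, SSSZ))), add(Z, Z)))))
  [11] S(S(S(S(add(add(SSZ, mul(SZ, SSSZ)), add(Z, Z))))))
  [12] S(S(S(S(add(S(add(SZ, mul(SZ, SSSZ))), add(Z, Z))))))
  [13] S(S(S(S(S(add(add(SZ, mul(SZ, SSSZ)), add(Z, Z)))))))
  [14] S(S(S(S(S(add(S(add(Z, mul(SZ, SSSZ))), add(Z, Z)))))))
  [15] S(S(S(S(S(S(add(add(Z, mul(SZ, SSSZ)), add(Z, Z))))))))
  [16] S(S(S(S(S(S(add(mul(SZ, SSSZ), add(Z, Z))))))))
  [17] S(S(S(S(S(S(add(add(SSSZ, mul(Z, SSSZ)), add(Z, Z))))))))
  [18] S(S(S(S(S(S(add(S(add(SSZ, mul(Z, SSSZ))), add(Z, Z))))))))
  [19] S(S(S(S(S(S(S(add(add(SSZ, mul(Z, SSSZ)), add(Z, Z)))))))))
  [20] S(S(S(S(S(S(S(add(S(add(SZ, mul(Z, SSSZ))), add(Z, Z)))))))))
  [21] S(S(S(S(S(S(S(S(add(add(SZ, mul(Z, SSSZ)), add(Z, Z))))))))))
  [22] S(S(S(S(S(S(S(S(add(S(add(Z, mul(Z, SSSZ))), add(Z, Z))))))))))
  [23] S(S(S(S(S(S(S(S(S(add(add(Z, mul(Z, SSSZ)), add(Z, Z)))))))))))
  [24] S(S(S(S(S(S(S(S(S(add(mul(Z, SSSZ), add(Z, Z)))))))))))
  [25] S(S(S(S(S(S(S(S(S(add(Z, add(Z, Z)))))))))))
  [26] S(S(S(S(S(S(S(S(S(add(Z, Z))))))))))
  [27] S^9(Z)

Term B:
  start: add(Z, add(Z, SSSZ))
  [1] add(Z, SSSZ)
  [2] SSSZ

Answer: DIFFERENT — A ⇓ S^9(Z), B ⇓ SSSZ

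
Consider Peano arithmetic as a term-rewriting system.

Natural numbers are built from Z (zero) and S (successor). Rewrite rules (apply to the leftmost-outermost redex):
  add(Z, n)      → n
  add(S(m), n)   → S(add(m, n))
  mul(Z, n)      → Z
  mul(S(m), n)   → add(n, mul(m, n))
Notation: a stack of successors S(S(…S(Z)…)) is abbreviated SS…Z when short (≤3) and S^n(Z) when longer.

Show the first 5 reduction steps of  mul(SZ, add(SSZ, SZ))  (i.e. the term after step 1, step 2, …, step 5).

  start: mul(SZ, add(SSZ, SZ))
  →1  add(add(SSZ, SZ), mul(Z, add(SSZ, SZ)))
  →2  add(S(add(SZ, SZ)), mul(Z, add(SSZ, SZ)))
  →3  S(add(add(SZ, SZ), mul(Z, add(SSZ, SZ))))
  →4  S(add(S(add(Z, SZ)), mul(Z, add(SSZ, SZ))))
  →5  S(S(add(add(Z, SZ), mul(Z, add(SSZ, SZ)))))

Answer: after 5 steps: S(S(add(add(Z, SZ), mul(Z, add(SSZ, SZ)))))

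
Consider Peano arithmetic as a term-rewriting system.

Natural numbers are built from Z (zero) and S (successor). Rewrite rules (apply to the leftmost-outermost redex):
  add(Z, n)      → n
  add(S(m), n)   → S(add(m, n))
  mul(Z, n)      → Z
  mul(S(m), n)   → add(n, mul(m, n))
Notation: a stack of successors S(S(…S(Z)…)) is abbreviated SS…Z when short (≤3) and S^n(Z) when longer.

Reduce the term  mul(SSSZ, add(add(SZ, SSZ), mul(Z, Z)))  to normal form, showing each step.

Answer: normal form = S^9(Z)  (in 37 steps)

Working:
  start: mul(SSSZ, add(add(SZ, SSZ), mul(Z, Z)))
  step 1: add(add(add(SZ, SSZ), mul(Z, Z)), mul(SSZ, add(add(SZ, SSZ), mul(Z, Z))))
  step 2: add(add(S(add(Z, SSZ)), mul(Z, Z)), mul(SSZ, add(add(SZ, SSZ), mul(Z, Z))))
  step 3: add(S(add(add(Z, SSZ), mul(Z, Z))), mul(SSZ, add(add(SZ, SSZ), mul(Z, Z))))
  step 4: S(add(add(add(Z, SSZ), mul(Z, Z)), mul(SSZ, add(add(SZ, SSZ), mul(Z, Z)))))
  step 5: S(add(add(SSZ, mul(Z, Z)), mul(SSZ, add(add(SZ, SSZ), mul(Z, Z)))))
  step 6: S(add(S(add(SZ, mul(Z, Z))), mul(SSZ, add(add(SZ, SSZ), mul(Z, Z)))))
  step 7: S(S(add(add(SZ, mul(Z, Z)), mul(SSZ, add(add(SZ, SSZ), mul(Z, Z))))))
  step 8: S(S(add(S(add(Z, mul(Z, Z))), mul(SSZ, add(add(SZ, SSZ), mul(Z, Z))))))
  step 9: S(S(S(add(add(Z, mul(Z, Z)), mul(SSZ, add(add(SZ, SSZ), mul(Z, Z)))))))
  step 10: S(S(S(add(mul(Z, Z), mul(SSZ, add(add(SZ, SSZ), mul(Z, Z)))))))
  step 11: S(S(S(add(Z, mul(SSZ, add(add(SZ, SSZ), mul(Z, Z)))))))
  step 12: S(S(S(mul(SSZ, add(add(SZ, SSZ), mul(Z, Z))))))
  step 13: S(S(S(add(add(add(SZ, SSZ), mul(Z, Z)), mul(SZ, add(add(SZ, SSZ), mul(Z, Z)))))))
  step 14: S(S(S(add(add(S(add(Z, SSZ)), mul(Z, Z)), mul(SZ, add(add(SZ, SSZ), mul(Z, Z)))))))
  step 15: S(S(S(add(S(add(add(Z, SSZ), mul(Z, Z))), mul(SZ, add(add(SZ, SSZ), mul(Z, Z)))))))
  step 16: S(S(S(S(add(add(add(Z, SSZ), mul(Z, Z)), mul(SZ, add(add(SZ, SSZ), mul(Z, Z))))))))
  step 17: S(S(S(S(add(add(SSZ, mul(Z, Z)), mul(SZ, add(add(SZ, SSZ), mul(Z, Z))))))))
  step 18: S(S(S(S(add(S(add(SZ, mul(Z, Z))), mul(SZ, add(add(SZ, SSZ), mul(Z, Z))))))))
  step 19: S(S(S(S(S(add(add(SZ, mul(Z, Z)), mul(SZ, add(add(SZ, SSZ), mul(Z, Z)))))))))
  step 20: S(S(S(S(S(add(S(add(Z, mul(Z, Z))), mul(SZ, add(add(SZ, SSZ), mul(Z, Z)))))))))
  step 21: S(S(S(S(S(S(add(add(Z, mul(Z, Z)), mul(SZ, add(add(SZ, SSZ), mul(Z, Z))))))))))
  step 22: S(S(S(S(S(S(add(mul(Z, Z), mul(SZ, add(add(SZ, SSZ), mul(Z, Z))))))))))
  step 23: S(S(S(S(S(S(add(Z, mul(SZ, add(add(SZ, SSZ), mul(Z, Z))))))))))
  step 24: S(S(S(S(S(S(mul(SZ, add(add(SZ, SSZ), mul(Z, Z)))))))))
  step 25: S(S(S(S(S(S(add(add(add(SZ, SSZ), mul(Z, Z)), mul(Z, add(add(SZ, SSZ), mul(Z, Z))))))))))
  step 26: S(S(S(S(S(S(add(add(S(add(Z, SSZ)), mul(Z, Z)), mul(Z, add(add(SZ, SSZ), mul(Z, Z))))))))))
  step 27: S(S(S(S(S(S(add(S(add(add(Z, SSZ), mul(Z, Z))), mul(Z, add(add(SZ, SSZ), mul(Z, Z))))))))))
  step 28: S(S(S(S(S(S(S(add(add(add(Z, SSZ), mul(Z, Z)), mul(Z, add(add(SZ, SSZ), mul(Z, Z)))))))))))
  step 29: S(S(S(S(S(S(S(add(add(SSZ, mul(Z, Z)), mul(Z, add(add(SZ, SSZ), mul(Z, Z)))))))))))
  step 30: S(S(S(S(S(S(S(add(S(add(SZ, mul(Z, Z))), mul(Z, add(add(SZ, SSZ), mul(Z, Z)))))))))))
  step 31: S(S(S(S(S(S(S(S(add(add(SZ, mul(Z, Z)), mul(Z, add(add(SZ, SSZ), mul(Z, Z))))))))))))
  step 32: S(S(S(S(S(S(S(S(add(S(add(Z, mul(Z, Z))), mul(Z, add(add(SZ, SSZ), mul(Z, Z))))))))))))
  step 33: S(S(S(S(S(S(S(S(S(add(add(Z, mul(Z, Z)), mul(Z, add(add(SZ, SSZ), mul(Z, Z)))))))))))))
  step 34: S(S(S(S(S(S(S(S(S(add(mul(Z, Z), mul(Z, add(add(SZ, SSZ), mul(Z, Z)))))))))))))
  step 35: S(S(S(S(S(S(S(S(S(add(Z, mul(Z, add(add(SZ, SSZ), mul(Z, Z)))))))))))))
  step 36: S(S(S(S(S(S(S(S(S(mul(Z, add(add(SZ, SSZ), mul(Z, Z))))))))))))
  step 37: S^9(Z)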